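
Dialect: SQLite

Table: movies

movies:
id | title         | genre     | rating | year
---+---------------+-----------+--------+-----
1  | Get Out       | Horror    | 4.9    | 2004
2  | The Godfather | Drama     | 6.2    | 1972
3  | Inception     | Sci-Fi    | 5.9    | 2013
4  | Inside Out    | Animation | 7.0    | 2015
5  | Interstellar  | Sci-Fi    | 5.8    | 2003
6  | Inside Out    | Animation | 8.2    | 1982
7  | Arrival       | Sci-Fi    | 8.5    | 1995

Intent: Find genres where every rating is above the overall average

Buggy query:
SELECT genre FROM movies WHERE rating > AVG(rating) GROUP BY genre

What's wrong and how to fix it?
Bug: WHERE evaluates per row before aggregation, so AVG() is unavailable

Fix: Use a subquery for AVG and a HAVING MIN(...) filter so the condition holds for every row in the group

Corrected query:
SELECT genre FROM movies GROUP BY genre HAVING MIN(rating) > (SELECT AVG(rating) FROM movies)

Result:
genre    
---------
Animation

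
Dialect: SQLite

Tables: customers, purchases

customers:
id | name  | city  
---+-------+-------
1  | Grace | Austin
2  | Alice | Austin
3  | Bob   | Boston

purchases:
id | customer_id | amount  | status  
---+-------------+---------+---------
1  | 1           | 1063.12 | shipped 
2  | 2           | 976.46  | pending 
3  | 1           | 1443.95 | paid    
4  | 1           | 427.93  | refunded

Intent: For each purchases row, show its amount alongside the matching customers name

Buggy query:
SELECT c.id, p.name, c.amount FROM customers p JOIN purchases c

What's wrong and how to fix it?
Bug: JOIN with no ON clause produces a cartesian product; every purchases row pairs with every customers row

Fix: Specify the join condition linking the foreign key to the parent id

Corrected query:
SELECT c.id, p.name, c.amount FROM customers p JOIN purchases c ON c.customer_id = p.id

Result:
id | name  | amount 
---+-------+--------
1  | Grace | 1063.12
2  | Alice | 976.46 
3  | Grace | 1443.95
4  | Grace | 427.93 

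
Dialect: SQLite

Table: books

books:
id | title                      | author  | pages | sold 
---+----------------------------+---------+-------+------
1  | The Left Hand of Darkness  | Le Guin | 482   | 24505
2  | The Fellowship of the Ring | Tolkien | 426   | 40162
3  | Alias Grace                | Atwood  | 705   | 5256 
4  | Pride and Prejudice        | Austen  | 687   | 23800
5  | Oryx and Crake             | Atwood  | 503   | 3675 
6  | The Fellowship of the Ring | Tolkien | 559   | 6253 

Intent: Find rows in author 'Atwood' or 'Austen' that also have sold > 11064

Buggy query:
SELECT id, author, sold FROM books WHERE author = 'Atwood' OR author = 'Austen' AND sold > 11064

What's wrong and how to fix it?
Bug: AND binds tighter than OR, so this parses as author = 'Atwood' OR (author = 'Austen' AND sold > 11064)

Fix: Add parentheses around the OR so the AND applies to both alternatives

Corrected query:
SELECT id, author, sold FROM books WHERE (author = 'Atwood' OR author = 'Austen') AND sold > 11064

Result:
id | author | sold 
---+--------+------
4  | Austen | 23800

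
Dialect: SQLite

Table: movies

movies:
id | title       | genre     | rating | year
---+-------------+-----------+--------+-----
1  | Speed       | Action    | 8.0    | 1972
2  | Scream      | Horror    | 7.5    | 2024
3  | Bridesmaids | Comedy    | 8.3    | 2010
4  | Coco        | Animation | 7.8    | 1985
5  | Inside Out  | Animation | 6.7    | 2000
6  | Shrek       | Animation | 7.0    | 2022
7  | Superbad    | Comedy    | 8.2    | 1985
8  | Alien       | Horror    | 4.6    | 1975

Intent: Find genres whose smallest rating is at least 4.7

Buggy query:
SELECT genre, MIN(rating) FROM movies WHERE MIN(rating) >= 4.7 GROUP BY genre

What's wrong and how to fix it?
Bug: Aggregates like MIN are computed per group after WHERE runs

Fix: Replace WHERE with HAVING after the GROUP BY

Corrected query:
SELECT genre, MIN(rating) FROM movies GROUP BY genre HAVING MIN(rating) >= 4.7

Result:
genre     | MIN(rating)
----------+------------
Action    | 8          
Animation | 6.7        
Comedy    | 8.2        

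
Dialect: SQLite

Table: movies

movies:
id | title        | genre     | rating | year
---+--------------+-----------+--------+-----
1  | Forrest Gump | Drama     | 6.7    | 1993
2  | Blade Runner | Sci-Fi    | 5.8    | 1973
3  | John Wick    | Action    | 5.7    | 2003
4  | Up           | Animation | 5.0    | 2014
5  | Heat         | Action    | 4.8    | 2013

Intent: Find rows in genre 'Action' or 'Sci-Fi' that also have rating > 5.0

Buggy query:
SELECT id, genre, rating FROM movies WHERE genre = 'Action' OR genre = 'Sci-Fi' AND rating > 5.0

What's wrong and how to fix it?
Bug: Without parentheses, AND is evaluated before OR, so the rating filter only applies to the 'Sci-Fi' branch

Fix: Add parentheses around the OR so the AND applies to both alternatives

Corrected query:
SELECT id, genre, rating FROM movies WHERE (genre = 'Action' OR genre = 'Sci-Fi') AND rating > 5.0

Result:
id | genre  | rating
---+--------+-------
2  | Sci-Fi | 5.8   
3  | Action | 5.7   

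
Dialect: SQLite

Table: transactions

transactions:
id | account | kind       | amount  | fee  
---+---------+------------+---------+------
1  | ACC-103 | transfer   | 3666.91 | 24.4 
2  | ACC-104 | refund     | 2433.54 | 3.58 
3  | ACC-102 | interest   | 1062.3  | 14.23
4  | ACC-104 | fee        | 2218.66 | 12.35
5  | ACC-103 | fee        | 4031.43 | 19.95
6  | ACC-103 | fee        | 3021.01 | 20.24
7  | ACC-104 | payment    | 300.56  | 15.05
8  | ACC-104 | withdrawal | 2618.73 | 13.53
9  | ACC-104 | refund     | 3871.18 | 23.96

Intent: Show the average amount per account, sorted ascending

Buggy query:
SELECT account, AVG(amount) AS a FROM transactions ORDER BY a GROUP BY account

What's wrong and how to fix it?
Bug: GROUP BY must precede ORDER BY

Fix: Reorder: SELECT … FROM … GROUP BY … ORDER BY …

Corrected query:
SELECT account, AVG(amount) AS a FROM transactions GROUP BY account ORDER BY a

Result:
account | a          
--------+------------
ACC-102 | 1062.3     
ACC-104 | 2288.534   
ACC-103 | 3573.116667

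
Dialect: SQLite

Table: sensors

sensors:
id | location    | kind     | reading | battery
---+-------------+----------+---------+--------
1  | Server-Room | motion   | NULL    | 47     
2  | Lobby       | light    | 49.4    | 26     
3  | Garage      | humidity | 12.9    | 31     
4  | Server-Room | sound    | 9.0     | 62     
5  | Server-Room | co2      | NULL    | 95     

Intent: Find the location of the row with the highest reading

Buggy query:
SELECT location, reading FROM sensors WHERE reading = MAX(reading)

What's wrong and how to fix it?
Bug: WHERE is evaluated per row; an aggregate over the whole table isn't defined there

Fix: Use a subquery: WHERE reading = (SELECT MAX(reading) FROM sensors)

Corrected query:
SELECT location, reading FROM sensors WHERE reading = (SELECT MAX(reading) FROM sensors)

Result:
location | reading
---------+--------
Lobby    | 49.4   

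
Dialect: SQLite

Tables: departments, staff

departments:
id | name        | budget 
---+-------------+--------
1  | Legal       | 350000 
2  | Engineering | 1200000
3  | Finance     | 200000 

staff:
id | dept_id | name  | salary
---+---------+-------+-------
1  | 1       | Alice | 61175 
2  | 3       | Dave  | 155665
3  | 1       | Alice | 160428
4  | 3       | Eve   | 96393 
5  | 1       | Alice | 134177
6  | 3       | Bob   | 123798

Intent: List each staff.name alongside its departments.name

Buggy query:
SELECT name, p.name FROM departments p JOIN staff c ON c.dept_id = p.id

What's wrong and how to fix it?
Bug: Both tables have a 'name' column; the unqualified reference is ambiguous

Fix: Prefix ambiguous columns with the table alias

Corrected query:
SELECT c.name, p.name FROM departments p JOIN staff c ON c.dept_id = p.id

Result:
name  | name   
------+--------
Alice | Legal  
Dave  | Finance
Alice | Legal  
Eve   | Finance
Alice | Legal  
Bob   | Finance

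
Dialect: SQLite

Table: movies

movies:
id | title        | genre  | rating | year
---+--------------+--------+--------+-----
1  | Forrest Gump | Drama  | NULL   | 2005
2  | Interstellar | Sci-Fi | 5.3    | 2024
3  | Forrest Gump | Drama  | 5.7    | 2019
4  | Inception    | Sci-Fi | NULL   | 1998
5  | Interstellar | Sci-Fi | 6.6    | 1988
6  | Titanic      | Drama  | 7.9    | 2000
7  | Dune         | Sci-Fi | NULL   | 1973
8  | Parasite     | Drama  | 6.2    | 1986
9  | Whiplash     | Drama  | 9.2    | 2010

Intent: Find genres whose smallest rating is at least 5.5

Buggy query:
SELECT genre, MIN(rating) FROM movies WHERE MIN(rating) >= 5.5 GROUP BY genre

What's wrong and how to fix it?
Bug: Aggregates like MIN are computed per group after WHERE runs

Fix: Use HAVING for the per-group MIN condition

Corrected query:
SELECT genre, MIN(rating) FROM movies GROUP BY genre HAVING MIN(rating) >= 5.5

Result:
genre | MIN(rating)
------+------------
Drama | 5.7        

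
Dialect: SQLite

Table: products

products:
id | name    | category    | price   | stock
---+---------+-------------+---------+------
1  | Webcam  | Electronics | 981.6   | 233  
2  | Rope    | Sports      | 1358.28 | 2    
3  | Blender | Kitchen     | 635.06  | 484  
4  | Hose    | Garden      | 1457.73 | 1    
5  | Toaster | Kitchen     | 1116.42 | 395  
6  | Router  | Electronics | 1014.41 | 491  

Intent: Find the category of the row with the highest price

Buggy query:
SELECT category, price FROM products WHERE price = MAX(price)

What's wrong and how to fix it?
Bug: WHERE is evaluated per row; an aggregate over the whole table isn't defined there

Fix: Use a subquery: WHERE price = (SELECT MAX(price) FROM products)

Corrected query:
SELECT category, price FROM products WHERE price = (SELECT MAX(price) FROM products)

Result:
category | price  
---------+--------
Garden   | 1457.73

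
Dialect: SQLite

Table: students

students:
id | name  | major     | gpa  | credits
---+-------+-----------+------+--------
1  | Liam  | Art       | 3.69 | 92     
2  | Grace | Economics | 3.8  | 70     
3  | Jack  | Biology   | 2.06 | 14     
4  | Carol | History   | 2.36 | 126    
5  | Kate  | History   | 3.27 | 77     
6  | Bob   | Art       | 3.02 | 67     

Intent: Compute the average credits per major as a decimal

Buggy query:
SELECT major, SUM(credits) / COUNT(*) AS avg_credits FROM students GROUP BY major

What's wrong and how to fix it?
Bug: Both operands are integers, so '/' performs integer division and truncates

Fix: Cast one side to REAL so the division keeps the fractional part

Corrected query:
SELECT major, SUM(credits) * 1.0 / COUNT(*) AS avg_credits FROM students GROUP BY major

Result:
major     | avg_credits
----------+------------
Art       | 79.5       
Biology   | 14         
Economics | 70         
History   | 101.5      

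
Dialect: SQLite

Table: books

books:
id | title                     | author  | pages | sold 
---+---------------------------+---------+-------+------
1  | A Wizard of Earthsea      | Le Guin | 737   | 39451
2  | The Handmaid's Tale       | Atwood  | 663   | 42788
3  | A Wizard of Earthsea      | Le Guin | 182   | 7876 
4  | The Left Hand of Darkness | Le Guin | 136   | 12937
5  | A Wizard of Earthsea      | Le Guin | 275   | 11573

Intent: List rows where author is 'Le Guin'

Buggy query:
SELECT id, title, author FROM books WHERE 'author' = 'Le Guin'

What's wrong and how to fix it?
Bug: Single quotes denote string literals in SQL; the column name is being compared as a constant string

Fix: Reference the column as author without single quotes

Corrected query:
SELECT id, title, author FROM books WHERE author = 'Le Guin'

Result:
id | title                     | author 
---+---------------------------+--------
1  | A Wizard of Earthsea      | Le Guin
3  | A Wizard of Earthsea      | Le Guin
4  | The Left Hand of Darkness | Le Guin
5  | A Wizard of Earthsea      | Le Guin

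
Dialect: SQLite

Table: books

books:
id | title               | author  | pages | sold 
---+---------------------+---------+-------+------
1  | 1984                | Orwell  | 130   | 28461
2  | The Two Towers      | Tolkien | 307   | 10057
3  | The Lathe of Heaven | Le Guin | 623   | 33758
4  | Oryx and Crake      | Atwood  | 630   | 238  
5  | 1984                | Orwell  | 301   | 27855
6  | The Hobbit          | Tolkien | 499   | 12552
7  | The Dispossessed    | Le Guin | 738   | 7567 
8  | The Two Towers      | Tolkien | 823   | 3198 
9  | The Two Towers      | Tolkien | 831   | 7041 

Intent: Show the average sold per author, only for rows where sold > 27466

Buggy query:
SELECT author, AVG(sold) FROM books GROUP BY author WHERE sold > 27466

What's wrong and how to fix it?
Bug: Row-level WHERE must come before GROUP BY in the clause order

Fix: Move the WHERE clause before GROUP BY

Corrected query:
SELECT author, AVG(sold) FROM books WHERE sold > 27466 GROUP BY author

Result:
author  | AVG(sold)
--------+----------
Le Guin | 33758    
Orwell  | 28158    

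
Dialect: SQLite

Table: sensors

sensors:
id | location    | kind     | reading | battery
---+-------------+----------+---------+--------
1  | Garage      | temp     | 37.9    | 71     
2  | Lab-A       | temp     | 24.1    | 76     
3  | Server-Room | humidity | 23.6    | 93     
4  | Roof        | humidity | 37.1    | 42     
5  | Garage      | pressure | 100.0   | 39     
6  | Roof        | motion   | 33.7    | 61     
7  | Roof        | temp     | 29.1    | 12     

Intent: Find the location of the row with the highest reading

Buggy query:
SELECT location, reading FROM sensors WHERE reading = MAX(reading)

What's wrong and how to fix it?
Bug: MAX(reading) is an aggregate and cannot be used directly in WHERE

Fix: Use a subquery: WHERE reading = (SELECT MAX(reading) FROM sensors)

Corrected query:
SELECT location, reading FROM sensors WHERE reading = (SELECT MAX(reading) FROM sensors)

Result:
location | reading
---------+--------
Garage   | 100    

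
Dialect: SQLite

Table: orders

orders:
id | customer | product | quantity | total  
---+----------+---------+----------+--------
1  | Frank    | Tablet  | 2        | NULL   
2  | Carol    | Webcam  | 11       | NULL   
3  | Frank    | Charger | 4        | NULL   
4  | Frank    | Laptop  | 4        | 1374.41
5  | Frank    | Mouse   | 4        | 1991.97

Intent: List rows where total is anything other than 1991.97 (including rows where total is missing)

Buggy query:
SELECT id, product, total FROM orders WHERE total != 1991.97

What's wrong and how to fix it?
Bug: Inequality against NULL is unknown, not true; rows with NULL are dropped

Fix: Handle NULL separately with IS NULL alongside the inequality

Corrected query:
SELECT id, product, total FROM orders WHERE total != 1991.97 OR total IS NULL

Result:
id | product | total  
---+---------+--------
1  | Tablet  | NULL   
2  | Webcam  | NULL   
3  | Charger | NULL   
4  | Laptop  | 1374.41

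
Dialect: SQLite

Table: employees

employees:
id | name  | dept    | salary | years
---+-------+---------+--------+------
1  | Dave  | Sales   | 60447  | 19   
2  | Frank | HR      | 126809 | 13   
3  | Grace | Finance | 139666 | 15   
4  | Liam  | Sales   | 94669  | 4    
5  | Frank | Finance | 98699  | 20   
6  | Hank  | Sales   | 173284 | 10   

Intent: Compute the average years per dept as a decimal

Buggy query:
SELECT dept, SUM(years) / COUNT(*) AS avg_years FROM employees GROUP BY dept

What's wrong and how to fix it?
Bug: SUM(years) and COUNT(*) are both integers; the division truncates the fractional part

Fix: Multiply by 1.0 (or CAST to REAL) to force floating-point division

Corrected query:
SELECT dept, SUM(years) * 1.0 / COUNT(*) AS avg_years FROM employees GROUP BY dept

Result:
dept    | avg_years
--------+----------
Finance | 17.5     
HR      | 13       
Sales   | 11       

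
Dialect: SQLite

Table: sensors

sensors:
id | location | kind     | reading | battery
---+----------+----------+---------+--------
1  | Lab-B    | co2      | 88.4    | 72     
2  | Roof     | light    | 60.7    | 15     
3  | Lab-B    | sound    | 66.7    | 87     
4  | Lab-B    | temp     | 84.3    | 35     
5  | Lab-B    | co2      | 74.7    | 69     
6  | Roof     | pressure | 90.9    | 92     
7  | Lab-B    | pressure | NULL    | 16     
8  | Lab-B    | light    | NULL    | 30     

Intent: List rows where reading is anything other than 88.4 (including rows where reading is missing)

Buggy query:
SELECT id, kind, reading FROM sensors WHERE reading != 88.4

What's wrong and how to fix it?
Bug: 'reading != 88.4' is unknown when reading is NULL, so NULL rows are silently excluded

Fix: Add an explicit OR reading IS NULL to include the missing-value rows

Corrected query:
SELECT id, kind, reading FROM sensors WHERE reading != 88.4 OR reading IS NULL

Result:
id | kind     | reading
---+----------+--------
2  | light    | 60.7   
3  | sound    | 66.7   
4  | temp     | 84.3   
5  | co2      | 74.7   
6  | pressure | 90.9   
7  | pressure | NULL   
8  | light    | NULL   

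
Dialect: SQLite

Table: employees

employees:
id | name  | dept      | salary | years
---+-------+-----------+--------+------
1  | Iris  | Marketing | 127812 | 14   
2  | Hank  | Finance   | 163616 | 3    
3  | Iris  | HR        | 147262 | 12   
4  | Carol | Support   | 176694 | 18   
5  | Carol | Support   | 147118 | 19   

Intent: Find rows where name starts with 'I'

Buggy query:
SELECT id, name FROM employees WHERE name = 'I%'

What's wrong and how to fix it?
Bug: '=' compares the literal string including the % character; pattern matching needs LIKE

Fix: Replace '=' with LIKE so 'I%' is treated as a pattern

Corrected query:
SELECT id, name FROM employees WHERE name LIKE 'I%'

Result:
id | name
---+-----
1  | Iris
3  | Iris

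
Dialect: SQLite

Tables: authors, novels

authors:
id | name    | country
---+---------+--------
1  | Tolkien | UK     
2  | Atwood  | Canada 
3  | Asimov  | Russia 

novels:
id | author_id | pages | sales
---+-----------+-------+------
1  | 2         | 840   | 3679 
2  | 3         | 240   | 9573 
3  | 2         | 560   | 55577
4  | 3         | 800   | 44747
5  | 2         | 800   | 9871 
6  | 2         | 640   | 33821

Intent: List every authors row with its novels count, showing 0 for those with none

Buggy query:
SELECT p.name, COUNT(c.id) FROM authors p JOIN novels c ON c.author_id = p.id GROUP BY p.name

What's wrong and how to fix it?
Bug: An inner join excludes parents with zero children

Fix: Use LEFT JOIN so parents without children still appear (COUNT(c.id) gives 0)

Corrected query:
SELECT p.name, COUNT(c.id) FROM authors p LEFT JOIN novels c ON c.author_id = p.id GROUP BY p.name

Result:
name    | COUNT(c.id)
--------+------------
Asimov  | 2          
Atwood  | 4          
Tolkien | 0          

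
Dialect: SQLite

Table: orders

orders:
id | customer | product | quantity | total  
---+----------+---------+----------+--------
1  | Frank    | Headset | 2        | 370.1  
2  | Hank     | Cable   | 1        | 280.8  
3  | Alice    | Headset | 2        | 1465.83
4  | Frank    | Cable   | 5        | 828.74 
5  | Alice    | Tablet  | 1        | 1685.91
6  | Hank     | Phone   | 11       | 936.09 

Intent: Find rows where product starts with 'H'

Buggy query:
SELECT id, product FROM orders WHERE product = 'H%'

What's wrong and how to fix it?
Bug: Wildcards only work with LIKE; '=' treats '%' as a literal character

Fix: Replace '=' with LIKE so 'H%' is treated as a pattern

Corrected query:
SELECT id, product FROM orders WHERE product LIKE 'H%'

Result:
id | product
---+--------
1  | Headset
3  | Headset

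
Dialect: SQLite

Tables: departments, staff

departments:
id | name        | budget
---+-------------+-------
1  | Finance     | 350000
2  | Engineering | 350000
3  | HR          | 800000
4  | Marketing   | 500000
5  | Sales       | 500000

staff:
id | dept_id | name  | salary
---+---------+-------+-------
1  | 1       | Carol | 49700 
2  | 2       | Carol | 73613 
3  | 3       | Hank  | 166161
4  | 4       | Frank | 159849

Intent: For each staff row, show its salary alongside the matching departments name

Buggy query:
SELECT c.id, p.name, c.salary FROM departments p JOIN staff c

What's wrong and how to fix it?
Bug: JOIN with no ON clause produces a cartesian product; every staff row pairs with every departments row

Fix: Add ON c.dept_id = p.id to the JOIN

Corrected query:
SELECT c.id, p.name, c.salary FROM departments p JOIN staff c ON c.dept_id = p.id

Result:
id | name        | salary
---+-------------+-------
1  | Finance     | 49700 
2  | Engineering | 73613 
3  | HR          | 166161
4  | Marketing   | 159849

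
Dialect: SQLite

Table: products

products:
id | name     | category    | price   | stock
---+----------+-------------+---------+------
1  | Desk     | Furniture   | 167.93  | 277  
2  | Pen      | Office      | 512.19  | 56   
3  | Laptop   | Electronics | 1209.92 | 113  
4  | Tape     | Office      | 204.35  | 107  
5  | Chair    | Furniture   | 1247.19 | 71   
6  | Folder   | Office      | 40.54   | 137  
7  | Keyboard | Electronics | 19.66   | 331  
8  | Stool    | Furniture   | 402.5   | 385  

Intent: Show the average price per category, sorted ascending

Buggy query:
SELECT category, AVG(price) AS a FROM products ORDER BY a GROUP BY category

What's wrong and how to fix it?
Bug: ORDER BY appears before GROUP BY; SQL clause order requires GROUP BY first

Fix: Move ORDER BY to the end, after GROUP BY

Corrected query:
SELECT category, AVG(price) AS a FROM products GROUP BY category ORDER BY a

Result:
category    | a         
------------+-----------
Office      | 252.36    
Furniture   | 605.873333
Electronics | 614.79    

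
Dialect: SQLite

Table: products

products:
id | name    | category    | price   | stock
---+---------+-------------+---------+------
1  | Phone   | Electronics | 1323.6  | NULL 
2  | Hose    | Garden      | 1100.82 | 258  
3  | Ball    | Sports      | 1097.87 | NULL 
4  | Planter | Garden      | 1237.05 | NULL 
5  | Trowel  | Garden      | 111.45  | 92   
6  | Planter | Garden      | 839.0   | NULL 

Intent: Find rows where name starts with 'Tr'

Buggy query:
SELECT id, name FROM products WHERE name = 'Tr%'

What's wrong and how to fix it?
Bug: Wildcards only work with LIKE; '=' treats '%' as a literal character

Fix: Replace '=' with LIKE so 'Tr%' is treated as a pattern

Corrected query:
SELECT id, name FROM products WHERE name LIKE 'Tr%'

Result:
id | name  
---+-------
5  | Trowel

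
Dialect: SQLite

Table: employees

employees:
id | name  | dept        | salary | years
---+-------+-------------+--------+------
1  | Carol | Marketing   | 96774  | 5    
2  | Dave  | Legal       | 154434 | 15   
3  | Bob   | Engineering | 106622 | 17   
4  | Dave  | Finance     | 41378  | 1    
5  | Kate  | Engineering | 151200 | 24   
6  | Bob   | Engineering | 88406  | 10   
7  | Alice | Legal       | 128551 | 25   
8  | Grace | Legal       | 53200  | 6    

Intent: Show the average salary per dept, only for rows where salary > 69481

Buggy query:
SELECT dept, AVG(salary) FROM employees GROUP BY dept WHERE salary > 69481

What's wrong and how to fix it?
Bug: Row-level WHERE must come before GROUP BY in the clause order

Fix: Move the WHERE clause before GROUP BY

Corrected query:
SELECT dept, AVG(salary) FROM employees WHERE salary > 69481 GROUP BY dept

Result:
dept        | AVG(salary)  
------------+--------------
Engineering | 115409.333333
Legal       | 141492.5     
Marketing   | 96774        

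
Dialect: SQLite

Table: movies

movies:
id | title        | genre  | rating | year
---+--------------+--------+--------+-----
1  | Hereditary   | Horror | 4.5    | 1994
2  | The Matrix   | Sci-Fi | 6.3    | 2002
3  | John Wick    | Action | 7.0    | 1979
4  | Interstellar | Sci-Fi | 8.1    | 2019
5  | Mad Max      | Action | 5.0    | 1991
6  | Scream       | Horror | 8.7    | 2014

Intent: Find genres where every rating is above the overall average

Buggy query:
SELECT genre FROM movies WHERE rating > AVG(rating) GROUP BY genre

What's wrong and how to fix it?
Bug: WHERE evaluates per row before aggregation, so AVG() is unavailable

Fix: Compute the overall average in a scalar subquery and compare each group's MIN against it in HAVING

Corrected query:
SELECT genre FROM movies GROUP BY genre HAVING MIN(rating) > (SELECT AVG(rating) FROM movies)

Result:
(no rows)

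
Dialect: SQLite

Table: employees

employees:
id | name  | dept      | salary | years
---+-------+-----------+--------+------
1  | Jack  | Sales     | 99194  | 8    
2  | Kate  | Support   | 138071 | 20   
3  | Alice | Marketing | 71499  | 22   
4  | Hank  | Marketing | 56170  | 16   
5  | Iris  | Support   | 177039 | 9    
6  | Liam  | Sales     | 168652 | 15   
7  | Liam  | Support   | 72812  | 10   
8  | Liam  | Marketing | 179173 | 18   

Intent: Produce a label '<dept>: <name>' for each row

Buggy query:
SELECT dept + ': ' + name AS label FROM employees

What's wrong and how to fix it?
Bug: '+' is numeric addition; on text columns SQLite converts them to 0 instead of concatenating

Fix: Use the || operator for string concatenation

Corrected query:
SELECT dept || ': ' || name AS label FROM employees

Result:
label           
----------------
Sales: Jack     
Support: Kate   
Marketing: Alice
Marketing: Hank 
Support: Iris   
Sales: Liam     
Support: Liam   
Marketing: Liam 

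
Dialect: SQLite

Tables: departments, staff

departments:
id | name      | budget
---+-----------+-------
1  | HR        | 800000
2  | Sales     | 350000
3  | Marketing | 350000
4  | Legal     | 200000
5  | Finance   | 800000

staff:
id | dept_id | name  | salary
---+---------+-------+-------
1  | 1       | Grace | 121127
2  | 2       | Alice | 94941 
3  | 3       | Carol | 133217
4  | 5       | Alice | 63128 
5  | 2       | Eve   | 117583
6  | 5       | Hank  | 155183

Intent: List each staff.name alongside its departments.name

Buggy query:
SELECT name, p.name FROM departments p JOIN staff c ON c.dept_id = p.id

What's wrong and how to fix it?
Bug: Both tables have a 'name' column; the unqualified reference is ambiguous

Fix: Prefix ambiguous columns with the table alias

Corrected query:
SELECT c.name, p.name FROM departments p JOIN staff c ON c.dept_id = p.id

Result:
name  | name     
------+----------
Grace | HR       
Alice | Sales    
Carol | Marketing
Alice | Finance  
Eve   | Sales    
Hank  | Finance  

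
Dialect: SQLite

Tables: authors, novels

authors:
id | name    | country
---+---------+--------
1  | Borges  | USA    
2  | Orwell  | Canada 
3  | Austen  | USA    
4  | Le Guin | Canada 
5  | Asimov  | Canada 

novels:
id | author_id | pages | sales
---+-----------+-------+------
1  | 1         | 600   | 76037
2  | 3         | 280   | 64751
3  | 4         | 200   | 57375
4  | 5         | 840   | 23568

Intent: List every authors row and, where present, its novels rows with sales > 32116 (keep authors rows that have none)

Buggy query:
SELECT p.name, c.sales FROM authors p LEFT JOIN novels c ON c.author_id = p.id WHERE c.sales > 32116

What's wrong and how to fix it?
Bug: Filtering c.sales in WHERE discards the NULL rows produced by LEFT JOIN, turning it into an inner join

Fix: Move the right-table condition into the ON clause so unmatched parents are kept

Corrected query:
SELECT p.name, c.sales FROM authors p LEFT JOIN novels c ON c.author_id = p.id AND c.sales > 32116

Result:
name    | sales
--------+------
Borges  | 76037
Orwell  | NULL 
Austen  | 64751
Le Guin | 57375
Asimov  | NULL 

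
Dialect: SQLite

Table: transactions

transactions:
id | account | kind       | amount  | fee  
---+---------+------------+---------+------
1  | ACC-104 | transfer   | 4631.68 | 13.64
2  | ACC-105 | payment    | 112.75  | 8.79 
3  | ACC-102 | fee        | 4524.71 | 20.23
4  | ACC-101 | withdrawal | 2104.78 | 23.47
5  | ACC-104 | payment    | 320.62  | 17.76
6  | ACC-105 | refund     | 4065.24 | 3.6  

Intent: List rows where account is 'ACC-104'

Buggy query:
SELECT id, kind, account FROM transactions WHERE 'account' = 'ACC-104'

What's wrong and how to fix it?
Bug: Single quotes denote string literals in SQL; the column name is being compared as a constant string

Fix: Reference the column as account without single quotes

Corrected query:
SELECT id, kind, account FROM transactions WHERE account = 'ACC-104'

Result:
id | kind     | account
---+----------+--------
1  | transfer | ACC-104
5  | payment  | ACC-104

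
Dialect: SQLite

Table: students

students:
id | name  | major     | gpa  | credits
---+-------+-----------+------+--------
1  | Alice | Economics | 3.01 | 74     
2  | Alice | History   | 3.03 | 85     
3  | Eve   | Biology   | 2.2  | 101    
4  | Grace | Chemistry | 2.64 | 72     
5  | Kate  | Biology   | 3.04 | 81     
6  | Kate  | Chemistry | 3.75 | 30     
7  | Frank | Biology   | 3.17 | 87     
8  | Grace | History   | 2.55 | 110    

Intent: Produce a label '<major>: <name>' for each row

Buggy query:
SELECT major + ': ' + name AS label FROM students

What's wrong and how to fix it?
Bug: '+' is numeric addition; on text columns SQLite converts them to 0 instead of concatenating

Fix: Use the || operator for string concatenation

Corrected query:
SELECT major || ': ' || name AS label FROM students

Result:
label           
----------------
Economics: Alice
History: Alice  
Biology: Eve    
Chemistry: Grace
Biology: Kate   
Chemistry: Kate 
Biology: Frank  
History: Grace  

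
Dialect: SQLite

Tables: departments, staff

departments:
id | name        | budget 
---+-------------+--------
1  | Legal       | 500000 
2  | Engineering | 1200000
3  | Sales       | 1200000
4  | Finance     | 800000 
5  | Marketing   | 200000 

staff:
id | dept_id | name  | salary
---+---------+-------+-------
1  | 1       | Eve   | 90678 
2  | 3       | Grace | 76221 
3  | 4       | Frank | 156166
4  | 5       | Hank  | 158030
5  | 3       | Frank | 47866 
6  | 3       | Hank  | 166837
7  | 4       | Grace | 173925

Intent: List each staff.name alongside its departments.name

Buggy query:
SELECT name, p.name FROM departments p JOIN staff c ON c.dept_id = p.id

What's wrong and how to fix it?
Bug: 'name' exists in both joined tables, so the database can't tell which one is meant

Fix: Prefix ambiguous columns with the table alias

Corrected query:
SELECT c.name, p.name FROM departments p JOIN staff c ON c.dept_id = p.id

Result:
name  | name     
------+----------
Eve   | Legal    
Grace | Sales    
Frank | Finance  
Hank  | Marketing
Frank | Sales    
Hank  | Sales    
Grace | Finance  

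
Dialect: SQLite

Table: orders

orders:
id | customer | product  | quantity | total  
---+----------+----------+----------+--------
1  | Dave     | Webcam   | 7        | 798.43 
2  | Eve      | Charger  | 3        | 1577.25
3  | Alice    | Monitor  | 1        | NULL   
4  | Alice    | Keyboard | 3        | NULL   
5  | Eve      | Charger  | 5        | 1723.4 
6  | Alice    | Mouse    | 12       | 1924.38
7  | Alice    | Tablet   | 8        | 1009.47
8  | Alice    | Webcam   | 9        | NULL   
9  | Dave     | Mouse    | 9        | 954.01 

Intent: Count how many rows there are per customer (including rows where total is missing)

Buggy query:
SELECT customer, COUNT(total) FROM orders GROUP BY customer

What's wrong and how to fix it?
Bug: COUNT(total) skips NULLs, so groups with missing total are undercounted

Fix: Replace COUNT(total) with COUNT(*)

Corrected query:
SELECT customer, COUNT(*) FROM orders GROUP BY customer

Result:
customer | COUNT(*)
---------+---------
Alice    | 5       
Dave     | 2       
Eve      | 2       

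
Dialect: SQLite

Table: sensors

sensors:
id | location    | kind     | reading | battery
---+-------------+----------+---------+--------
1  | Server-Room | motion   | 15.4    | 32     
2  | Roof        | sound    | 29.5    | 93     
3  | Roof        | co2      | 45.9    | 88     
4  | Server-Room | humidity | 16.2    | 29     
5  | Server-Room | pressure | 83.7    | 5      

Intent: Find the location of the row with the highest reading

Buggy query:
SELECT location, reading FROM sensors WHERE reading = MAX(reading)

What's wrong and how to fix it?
Bug: MAX(reading) is an aggregate and cannot be used directly in WHERE

Fix: Use a subquery: WHERE reading = (SELECT MAX(reading) FROM sensors)

Corrected query:
SELECT location, reading FROM sensors WHERE reading = (SELECT MAX(reading) FROM sensors)

Result:
location    | reading
------------+--------
Server-Room | 83.7   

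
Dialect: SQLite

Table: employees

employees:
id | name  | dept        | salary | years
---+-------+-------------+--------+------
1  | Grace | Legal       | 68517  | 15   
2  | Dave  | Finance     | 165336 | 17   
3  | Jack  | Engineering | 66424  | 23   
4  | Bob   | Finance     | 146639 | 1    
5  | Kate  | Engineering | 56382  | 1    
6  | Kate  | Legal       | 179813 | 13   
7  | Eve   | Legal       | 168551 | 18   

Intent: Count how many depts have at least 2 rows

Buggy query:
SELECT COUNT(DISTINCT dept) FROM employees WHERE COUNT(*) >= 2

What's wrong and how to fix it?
Bug: COUNT(*) cannot appear in WHERE; the per-group count doesn't exist yet

Fix: Use a subquery that GROUPs and filters with HAVING, then count its rows

Corrected query:
SELECT COUNT(*) FROM (SELECT dept FROM employees GROUP BY dept HAVING COUNT(*) >= 2)

Result:
COUNT(*)
--------
3       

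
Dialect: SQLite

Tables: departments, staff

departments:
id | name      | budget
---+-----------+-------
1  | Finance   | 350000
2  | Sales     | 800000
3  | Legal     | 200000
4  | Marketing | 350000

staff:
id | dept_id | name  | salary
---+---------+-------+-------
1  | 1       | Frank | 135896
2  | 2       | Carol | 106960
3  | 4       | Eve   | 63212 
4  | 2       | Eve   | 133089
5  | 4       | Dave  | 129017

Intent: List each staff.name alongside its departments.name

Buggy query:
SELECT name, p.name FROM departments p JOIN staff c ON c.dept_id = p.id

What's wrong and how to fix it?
Bug: 'name' exists in both joined tables, so the database can't tell which one is meant

Fix: Qualify the column with its table alias (c.name)

Corrected query:
SELECT c.name, p.name FROM departments p JOIN staff c ON c.dept_id = p.id

Result:
name  | name     
------+----------
Frank | Finance  
Carol | Sales    
Eve   | Marketing
Eve   | Sales    
Dave  | Marketing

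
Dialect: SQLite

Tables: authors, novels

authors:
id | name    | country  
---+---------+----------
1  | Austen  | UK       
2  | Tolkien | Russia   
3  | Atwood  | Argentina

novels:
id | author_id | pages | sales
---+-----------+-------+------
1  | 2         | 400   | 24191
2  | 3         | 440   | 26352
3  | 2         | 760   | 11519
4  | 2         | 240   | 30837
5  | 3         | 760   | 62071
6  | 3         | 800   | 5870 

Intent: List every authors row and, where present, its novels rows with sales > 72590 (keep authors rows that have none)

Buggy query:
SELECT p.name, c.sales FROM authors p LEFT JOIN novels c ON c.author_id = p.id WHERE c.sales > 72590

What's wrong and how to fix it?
Bug: A WHERE condition on the right-hand table after LEFT JOIN drops unmatched parents

Fix: Put 'c.sales > 72590' in the JOIN's ON clause instead of WHERE

Corrected query:
SELECT p.name, c.sales FROM authors p LEFT JOIN novels c ON c.author_id = p.id AND c.sales > 72590

Result:
name    | sales
--------+------
Austen  | NULL 
Tolkien | NULL 
Atwood  | NULL 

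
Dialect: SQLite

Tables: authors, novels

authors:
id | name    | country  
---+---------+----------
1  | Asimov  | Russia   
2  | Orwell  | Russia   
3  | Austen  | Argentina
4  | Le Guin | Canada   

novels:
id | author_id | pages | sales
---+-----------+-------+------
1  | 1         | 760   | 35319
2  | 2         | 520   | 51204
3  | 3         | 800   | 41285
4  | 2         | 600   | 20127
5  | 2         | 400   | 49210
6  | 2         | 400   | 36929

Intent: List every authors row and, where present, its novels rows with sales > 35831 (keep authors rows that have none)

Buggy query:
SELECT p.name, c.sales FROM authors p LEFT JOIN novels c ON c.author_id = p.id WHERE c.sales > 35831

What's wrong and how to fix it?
Bug: A WHERE condition on the right-hand table after LEFT JOIN drops unmatched parents

Fix: Move the right-table condition into the ON clause so unmatched parents are kept

Corrected query:
SELECT p.name, c.sales FROM authors p LEFT JOIN novels c ON c.author_id = p.id AND c.sales > 35831

Result:
name    | sales
--------+------
Asimov  | NULL 
Orwell  | 36929
Orwell  | 49210
Orwell  | 51204
Austen  | 41285
Le Guin | NULL 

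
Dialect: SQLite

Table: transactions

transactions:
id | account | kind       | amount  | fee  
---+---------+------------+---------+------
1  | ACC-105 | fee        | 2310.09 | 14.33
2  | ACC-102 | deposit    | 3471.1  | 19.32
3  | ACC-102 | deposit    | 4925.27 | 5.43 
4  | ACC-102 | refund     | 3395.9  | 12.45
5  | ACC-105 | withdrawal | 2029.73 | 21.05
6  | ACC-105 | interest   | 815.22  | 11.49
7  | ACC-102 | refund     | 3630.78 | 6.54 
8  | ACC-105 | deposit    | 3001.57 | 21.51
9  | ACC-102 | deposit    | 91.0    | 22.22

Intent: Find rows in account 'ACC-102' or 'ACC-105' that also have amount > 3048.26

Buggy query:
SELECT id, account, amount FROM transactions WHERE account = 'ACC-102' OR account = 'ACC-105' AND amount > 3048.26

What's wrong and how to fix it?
Bug: AND binds tighter than OR, so this parses as account = 'ACC-102' OR (account = 'ACC-105' AND amount > 3048.26)

Fix: Add parentheses around the OR so the AND applies to both alternatives

Corrected query:
SELECT id, account, amount FROM transactions WHERE (account = 'ACC-102' OR account = 'ACC-105') AND amount > 3048.26

Result:
id | account | amount 
---+---------+--------
2  | ACC-102 | 3471.1 
3  | ACC-102 | 4925.27
4  | ACC-102 | 3395.9 
7  | ACC-102 | 3630.78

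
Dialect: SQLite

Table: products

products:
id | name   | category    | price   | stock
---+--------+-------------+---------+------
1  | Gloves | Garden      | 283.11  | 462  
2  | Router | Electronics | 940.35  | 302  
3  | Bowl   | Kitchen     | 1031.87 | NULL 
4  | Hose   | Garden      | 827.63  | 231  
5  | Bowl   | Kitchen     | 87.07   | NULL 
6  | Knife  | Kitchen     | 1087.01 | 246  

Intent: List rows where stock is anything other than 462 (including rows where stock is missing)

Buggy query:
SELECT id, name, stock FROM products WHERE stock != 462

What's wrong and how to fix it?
Bug: Inequality against NULL is unknown, not true; rows with NULL are dropped

Fix: Add an explicit OR stock IS NULL to include the missing-value rows

Corrected query:
SELECT id, name, stock FROM products WHERE stock != 462 OR stock IS NULL

Result:
id | name   | stock
---+--------+------
2  | Router | 302  
3  | Bowl   | NULL 
4  | Hose   | 231  
5  | Bowl   | NULL 
6  | Knife  | 246  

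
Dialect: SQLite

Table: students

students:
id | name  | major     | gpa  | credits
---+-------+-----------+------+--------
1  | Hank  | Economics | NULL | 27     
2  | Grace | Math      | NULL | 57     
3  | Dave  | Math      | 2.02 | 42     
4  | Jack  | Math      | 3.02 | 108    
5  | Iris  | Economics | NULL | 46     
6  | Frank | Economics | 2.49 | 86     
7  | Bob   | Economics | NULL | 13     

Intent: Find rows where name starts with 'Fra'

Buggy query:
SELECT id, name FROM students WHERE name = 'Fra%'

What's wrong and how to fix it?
Bug: Wildcards only work with LIKE; '=' treats '%' as a literal character

Fix: Use LIKE for wildcard pattern matching

Corrected query:
SELECT id, name FROM students WHERE name LIKE 'Fra%'

Result:
id | name 
---+------
6  | Frank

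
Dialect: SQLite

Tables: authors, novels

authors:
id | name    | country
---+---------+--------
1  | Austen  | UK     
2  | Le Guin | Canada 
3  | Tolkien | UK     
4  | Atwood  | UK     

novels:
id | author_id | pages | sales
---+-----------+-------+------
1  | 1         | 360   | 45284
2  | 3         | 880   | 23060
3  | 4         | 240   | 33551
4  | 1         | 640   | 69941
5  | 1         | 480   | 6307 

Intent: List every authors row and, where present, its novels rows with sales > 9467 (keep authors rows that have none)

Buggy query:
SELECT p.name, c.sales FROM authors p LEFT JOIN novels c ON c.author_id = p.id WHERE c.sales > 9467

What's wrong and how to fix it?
Bug: Filtering c.sales in WHERE discards the NULL rows produced by LEFT JOIN, turning it into an inner join

Fix: Put 'c.sales > 9467' in the JOIN's ON clause instead of WHERE

Corrected query:
SELECT p.name, c.sales FROM authors p LEFT JOIN novels c ON c.author_id = p.id AND c.sales > 9467

Result:
name    | sales
--------+------
Austen  | 45284
Austen  | 69941
Le Guin | NULL 
Tolkien | 23060
Atwood  | 33551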